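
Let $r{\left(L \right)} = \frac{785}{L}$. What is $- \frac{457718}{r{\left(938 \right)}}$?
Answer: $- \frac{429339484}{785} \approx -5.4693 \cdot 10^{5}$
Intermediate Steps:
$- \frac{457718}{r{\left(938 \right)}} = - \frac{457718}{785 \cdot \frac{1}{938}} = - \frac{457718}{\frac{785}{938}} = \left(-457718\right) \frac{938}{785} = - \frac{429339484}{785}$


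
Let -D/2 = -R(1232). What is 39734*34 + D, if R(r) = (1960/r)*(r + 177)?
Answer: 14909831/11 ≈ 1.3554e+6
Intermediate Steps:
R(r) = 1960*(177 + r)/r (R(r) = (1960/r)*(177 + r) = 1960*(177 + r)/r)
D = 49315/11 (D = -(-2)*(1960 + 346920/1232) = -(-2)*(1960 + 346920*(1/1232)) = -(-2)*(1960 + 6195/22) = -(-2)*49315/22 = -2*(-49315/22) = 49315/11 ≈ 4483.2)
39734*34 + D = 39734*34 + 49315/11 = 1350956 + 49315/11 = 14909831/11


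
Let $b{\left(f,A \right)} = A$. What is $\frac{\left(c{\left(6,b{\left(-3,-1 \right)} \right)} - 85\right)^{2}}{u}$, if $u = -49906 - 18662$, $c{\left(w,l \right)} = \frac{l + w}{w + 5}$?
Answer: $- \frac{72075}{691394} \approx -0.10425$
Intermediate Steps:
$c{\left(w,l \right)} = \frac{l + w}{5 + w}$
$u = -68568$
$\frac{\left(c{\left(6,b{\left(-3,-1 \right)} \right)} - 85\right)^{2}}{u} = \frac{\left(\frac{-1 + 6}{5 + 6} - 85\right)^{2}}{-68568} = \left(\frac{1}{11} \cdot 5 - 85\right)^{2} \left(- \frac{1}{68568}\right) = \left(\frac{5}{11} - 85\right)^{2} \left(- \frac{1}{68568}\right) = \left(- \frac{930}{11}\right)^{2} \left(- \frac{1}{68568}\right) = \frac{864900}{121} \left(- \frac{1}{68568}\right) = - \frac{72075}{691394}$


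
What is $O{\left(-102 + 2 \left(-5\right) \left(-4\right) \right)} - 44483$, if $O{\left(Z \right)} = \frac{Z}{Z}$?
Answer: $-44482$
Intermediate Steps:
$O{\left(Z \right)} = 1$
$O{\left(-102 + 2 \left(-5\right) \left(-4\right) \right)} - 44483 = 1 - 44483 = -44482$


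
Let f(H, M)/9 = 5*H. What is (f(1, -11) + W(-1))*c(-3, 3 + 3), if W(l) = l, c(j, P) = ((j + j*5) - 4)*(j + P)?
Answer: -2904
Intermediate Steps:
c(j, P) = (-4 + 6*j)*(P + j) (c(j, P) = ((j + 5*j) - 4)*(P + j) = (6*j - 4)*(P + j) = (-4 + 6*j)*(P + j))
f(H, M) = 45*H (f(H, M) = 9*(5*H) = 45*H)
(f(1, -11) + W(-1))*c(-3, 3 + 3) = (45*1 - 1)*(-4*(3 + 3) - 4*(-3) + 6*(-3)² + 6*(3 + 3)*(-3)) = (45 - 1)*(-4*6 + 12 + 6*9 + 6*6*(-3)) = 44*(-24 + 12 + 54 - 108) = 44*(-66) = -2904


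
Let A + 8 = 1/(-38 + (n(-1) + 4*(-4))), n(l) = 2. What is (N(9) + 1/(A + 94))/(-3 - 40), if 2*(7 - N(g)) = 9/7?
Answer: -398647/2691542 ≈ -0.14811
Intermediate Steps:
N(g) = 89/14 (N(g) = 7 - 9/(2*7) = 7 - ½*9/7 = 7 - 9/14 = 89/14)
A = -417/52 (A = -8 + 1/(-38 + (2 + 4*(-4))) = -8 + 1/(-38 + (2 - 16)) = -8 + 1/(-38 - 14) = -8 + 1/(-52) = -8 - 1/52 = -417/52 ≈ -8.0192)
(N(9) + 1/(A + 94))/(-3 - 40) = (89/14 + 1/(-417/52 + 94))/(-3 - 40) = (89/14 + 1/(4471/52))/(-43) = (89/14 + 52/4471)*(-1/43) = (398647/62594)*(-1/43) = -398647/2691542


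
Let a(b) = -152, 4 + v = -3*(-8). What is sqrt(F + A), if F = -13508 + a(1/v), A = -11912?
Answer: 2*I*sqrt(6393) ≈ 159.91*I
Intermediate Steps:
v = 20 (v = -4 - 3*(-8) = -4 + 24 = 20)
F = -13660 (F = -13508 - 152 = -13660)
sqrt(F + A) = sqrt(-13660 - 11912) = sqrt(-25572) = 2*I*sqrt(6393)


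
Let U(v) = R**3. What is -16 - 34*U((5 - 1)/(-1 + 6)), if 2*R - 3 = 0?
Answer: -523/4 ≈ -130.75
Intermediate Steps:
R = 3/2 (R = 3/2 + (1/2)*0 = 3/2 + 0 = 3/2 ≈ 1.5000)
U(v) = 27/8 (U(v) = (3/2)**3 = 27/8)
-16 - 34*U((5 - 1)/(-1 + 6)) = -16 - 34*27/8 = -16 - 459/4 = -523/4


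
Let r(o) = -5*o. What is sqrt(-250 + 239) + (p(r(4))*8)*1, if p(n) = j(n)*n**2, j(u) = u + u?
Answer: -128000 + I*sqrt(11) ≈ -1.28e+5 + 3.3166*I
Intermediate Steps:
j(u) = 2*u
p(n) = 2*n**3 (p(n) = (2*n)*n**2 = 2*n**3)
sqrt(-250 + 239) + (p(r(4))*8)*1 = sqrt(-250 + 239) + ((2*(-5*4)**3)*8)*1 = sqrt(-11) + ((2*(-20)**3)*8)*1 = I*sqrt(11) + ((2*(-8000))*8)*1 = I*sqrt(11) - 16000*8*1 = I*sqrt(11) - 128000*1 = I*sqrt(11) - 128000 = -128000 + I*sqrt(11)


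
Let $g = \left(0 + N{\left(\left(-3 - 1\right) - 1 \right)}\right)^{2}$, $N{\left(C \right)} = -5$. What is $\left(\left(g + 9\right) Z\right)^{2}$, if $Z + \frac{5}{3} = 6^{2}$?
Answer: $\frac{12264004}{9} \approx 1.3627 \cdot 10^{6}$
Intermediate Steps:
$Z = \frac{103}{3}$ ($Z = - \frac{5}{3} + 6^{2} = - \frac{5}{3} + 36 = \frac{103}{3} \approx 34.333$)
$g = 25$ ($g = \left(0 - 5\right)^{2} = \left(-5\right)^{2} = 25$)
$\left(\left(g + 9\right) Z\right)^{2} = \left(\left(25 + 9\right) \frac{103}{3}\right)^{2} = \left(34 \cdot \frac{103}{3}\right)^{2} = \left(\frac{3502}{3}\right)^{2} = \frac{12264004}{9}$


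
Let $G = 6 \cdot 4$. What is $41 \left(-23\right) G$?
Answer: $-22632$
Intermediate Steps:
$G = 24$
$41 \left(-23\right) G = 41 \left(-23\right) 24 = \left(-943\right) 24 = -22632$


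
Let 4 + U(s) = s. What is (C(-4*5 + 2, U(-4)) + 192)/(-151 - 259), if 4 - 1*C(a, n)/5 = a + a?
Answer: -196/205 ≈ -0.95610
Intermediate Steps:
U(s) = -4 + s
C(a, n) = 20 - 10*a (C(a, n) = 20 - 5*(a + a) = 20 - 10*a)
(C(-4*5 + 2, U(-4)) + 192)/(-151 - 259) = ((20 - 10*(-4*5 + 2)) + 192)/(-151 - 259) = ((20 - 10*(-20 + 2)) + 192)/(-410) = -((20 - 10*(-18)) + 192)/410 = -((20 + 180) + 192)/410 = -(200 + 192)/410 = -1/410*392 = -196/205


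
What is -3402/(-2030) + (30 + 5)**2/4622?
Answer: 1300771/670190 ≈ 1.9409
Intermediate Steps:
-3402/(-2030) + (30 + 5)**2/4622 = -3402*(-1/2030) + 35**2*(1/4622) = 243/145 + 1225*(1/4622) = 243/145 + 1225/4622 = 1300771/670190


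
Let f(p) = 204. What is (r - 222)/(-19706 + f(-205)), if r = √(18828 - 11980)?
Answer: 111/9751 - 4*√107/9751 ≈ 0.0071402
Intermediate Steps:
r = 8*√107 (r = √6848 = 8*√107 ≈ 82.753)
(r - 222)/(-19706 + f(-205)) = (8*√107 - 222)/(-19706 + 204) = (-222 + 8*√107)/(-19502) = (-222 + 8*√107)*(-1/19502) = 111/9751 - 4*√107/9751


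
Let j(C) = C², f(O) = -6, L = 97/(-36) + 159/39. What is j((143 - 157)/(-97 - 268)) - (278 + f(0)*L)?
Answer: -2802639037/10391550 ≈ -269.70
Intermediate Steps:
L = 647/468 (L = 97*(-1/36) + 159*(1/39) = -97/36 + 53/13 = 647/468 ≈ 1.3825)
j((143 - 157)/(-97 - 268)) - (278 + f(0)*L) = ((143 - 157)/(-97 - 268))² - (278 - 6*647/468) = (-14/(-365))² - (278 - 647/78) = (-14*(-1/365))² - 1*21037/78 = (14/365)² - 21037/78 = 196/133225 - 21037/78 = -2802639037/10391550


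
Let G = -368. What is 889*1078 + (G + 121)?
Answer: 958095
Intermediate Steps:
889*1078 + (G + 121) = 889*1078 + (-368 + 121) = 958342 - 247 = 958095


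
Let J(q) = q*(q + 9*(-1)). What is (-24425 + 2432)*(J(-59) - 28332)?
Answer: 534869760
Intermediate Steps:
J(q) = q*(-9 + q) (J(q) = q*(q - 9) = q*(-9 + q))
(-24425 + 2432)*(J(-59) - 28332) = (-24425 + 2432)*(-59*(-9 - 59) - 28332) = -21993*(-59*(-68) - 28332) = -21993*(4012 - 28332) = -21993*(-24320) = 534869760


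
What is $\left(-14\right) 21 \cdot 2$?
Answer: $-588$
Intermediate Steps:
$\left(-14\right) 21 \cdot 2 = \left(-294\right) 2 = -588$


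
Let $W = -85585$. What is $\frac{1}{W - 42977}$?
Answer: $- \frac{1}{128562} \approx -7.7783 \cdot 10^{-6}$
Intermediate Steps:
$\frac{1}{W - 42977} = \frac{1}{-85585 - 42977} = \frac{1}{-128562} = - \frac{1}{128562}$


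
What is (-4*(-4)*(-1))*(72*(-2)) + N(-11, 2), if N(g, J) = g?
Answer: 2293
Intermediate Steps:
(-4*(-4)*(-1))*(72*(-2)) + N(-11, 2) = (-4*(-4)*(-1))*(72*(-2)) - 11 = (16*(-1))*(-144) - 11 = -16*(-144) - 11 = 2304 - 11 = 2293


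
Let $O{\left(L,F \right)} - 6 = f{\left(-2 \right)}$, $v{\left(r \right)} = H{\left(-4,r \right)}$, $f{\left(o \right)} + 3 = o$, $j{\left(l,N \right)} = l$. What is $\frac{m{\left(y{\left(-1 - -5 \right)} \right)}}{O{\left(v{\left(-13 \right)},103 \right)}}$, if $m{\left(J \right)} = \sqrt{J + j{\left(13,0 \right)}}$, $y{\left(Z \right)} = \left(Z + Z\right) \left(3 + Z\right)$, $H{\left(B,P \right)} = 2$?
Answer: $\sqrt{69} \approx 8.3066$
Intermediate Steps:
$y{\left(Z \right)} = 2 Z \left(3 + Z\right)$
$f{\left(o \right)} = -3 + o$
$v{\left(r \right)} = 2$
$O{\left(L,F \right)} = 1$ ($O{\left(L,F \right)} = 6 - 5 = 1$)
$m{\left(J \right)} = \sqrt{13 + J}$ ($m{\left(J \right)} = \sqrt{J + 13} = \sqrt{13 + J}$)
$\frac{m{\left(y{\left(-1 - -5 \right)} \right)}}{O{\left(v{\left(-13 \right)},103 \right)}} = \frac{\sqrt{13 + 2 \left(-1 - -5\right) \left(3 - -4\right)}}{1} = \sqrt{13 + 2 \left(-1 + 5\right) \left(3 + \left(-1 + 5\right)\right)} 1 = \sqrt{13 + 2 \cdot 4 \left(3 + 4\right)} 1 = \sqrt{13 + 2 \cdot 4 \cdot 7} \cdot 1 = \sqrt{13 + 56} \cdot 1 = \sqrt{69} \cdot 1 = \sqrt{69}$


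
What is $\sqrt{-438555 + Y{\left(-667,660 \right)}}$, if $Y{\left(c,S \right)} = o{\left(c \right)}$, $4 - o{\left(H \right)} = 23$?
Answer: $i \sqrt{438574} \approx 662.25 i$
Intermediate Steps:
$o{\left(H \right)} = -19$ ($o{\left(H \right)} = 4 - 23 = -19$)
$Y{\left(c,S \right)} = -19$
$\sqrt{-438555 + Y{\left(-667,660 \right)}} = \sqrt{-438555 - 19} = \sqrt{-438574} = i \sqrt{438574}$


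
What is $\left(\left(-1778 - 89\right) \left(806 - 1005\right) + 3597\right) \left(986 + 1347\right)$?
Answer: $875178290$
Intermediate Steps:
$\left(\left(-1778 - 89\right) \left(806 - 1005\right) + 3597\right) \left(986 + 1347\right) = \left(\left(-1867\right) \left(-199\right) + 3597\right) 2333 = \left(371533 + 3597\right) 2333 = 375130 \cdot 2333 = 875178290$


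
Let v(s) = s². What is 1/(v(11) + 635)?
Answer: 1/756 ≈ 0.0013228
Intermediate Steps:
1/(v(11) + 635) = 1/(11² + 635) = 1/(121 + 635) = 1/756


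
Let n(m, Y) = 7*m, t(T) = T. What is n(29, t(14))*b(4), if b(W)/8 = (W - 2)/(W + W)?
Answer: 406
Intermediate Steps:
b(W) = 4*(-2 + W)/W (b(W) = 8*((W - 2)/(W + W)) = 8*((-2 + W)/((2*W))) = 8*((-2 + W)*(1/(2*W))) = 8*((-2 + W)/(2*W)) = 4*(-2 + W)/W)
n(29, t(14))*b(4) = (7*29)*(4 - 8/4) = 203*(4 - 8*¼) = 203*(4 - 2) = 203*2 = 406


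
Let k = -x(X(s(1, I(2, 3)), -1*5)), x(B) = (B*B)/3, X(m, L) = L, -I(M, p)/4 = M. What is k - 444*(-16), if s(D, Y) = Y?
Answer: 21287/3 ≈ 7095.7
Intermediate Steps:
I(M, p) = -4*M
x(B) = B**2/3 (x(B) = B**2*(1/3) = B**2/3)
k = -25/3 (k = -(-1*5)**2/3 = -(-5)**2/3 = -25/3 ≈ -8.3333)
k - 444*(-16) = -25/3 - 444*(-16) = -25/3 - 74*(-96) = -25/3 + 7104 = 21287/3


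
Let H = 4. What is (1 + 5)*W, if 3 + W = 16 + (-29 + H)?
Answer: -72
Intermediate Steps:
W = -12 (W = -3 + (16 + (-29 + 4)) = -3 + (16 - 25) = -3 - 9 = -12)
(1 + 5)*W = (1 + 5)*(-12) = 6*(-12) = -72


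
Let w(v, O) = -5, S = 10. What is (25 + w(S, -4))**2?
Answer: 400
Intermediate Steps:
(25 + w(S, -4))**2 = (25 - 5)**2 = 20**2 = 400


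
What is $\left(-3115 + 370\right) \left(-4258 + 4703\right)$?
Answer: $-1221525$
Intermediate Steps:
$\left(-3115 + 370\right) \left(-4258 + 4703\right) = \left(-2745\right) 445 = -1221525$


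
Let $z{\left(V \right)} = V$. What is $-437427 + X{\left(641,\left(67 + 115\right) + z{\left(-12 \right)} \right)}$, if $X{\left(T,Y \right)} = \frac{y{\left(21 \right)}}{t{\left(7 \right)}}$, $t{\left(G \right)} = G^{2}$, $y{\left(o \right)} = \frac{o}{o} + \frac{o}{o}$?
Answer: $- \frac{21433921}{49} \approx -4.3743 \cdot 10^{5}$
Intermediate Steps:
$y{\left(o \right)} = 2$ ($y{\left(o \right)} = 1 + 1 = 2$)
$X{\left(T,Y \right)} = \frac{2}{49}$ ($X{\left(T,Y \right)} = \frac{2}{7^{2}} = \frac{2}{49}$)
$-437427 + X{\left(641,\left(67 + 115\right) + z{\left(-12 \right)} \right)} = -437427 + \frac{2}{49} = - \frac{21433921}{49}$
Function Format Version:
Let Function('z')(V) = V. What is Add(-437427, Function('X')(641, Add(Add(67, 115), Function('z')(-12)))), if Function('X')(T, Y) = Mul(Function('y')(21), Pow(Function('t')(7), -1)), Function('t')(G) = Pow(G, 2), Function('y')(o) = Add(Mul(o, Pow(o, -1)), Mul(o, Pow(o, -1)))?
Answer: Rational(-21433921, 49) ≈ -4.3743e+5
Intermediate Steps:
Function('y')(o) = 2 (Function('y')(o) = Add(1, 1) = 2)
Function('X')(T, Y) = Rational(2, 49) (Function('X')(T, Y) = Mul(2, Pow(Pow(7, 2), -1)) = Mul(2, Pow(49, -1)) = Mul(2, Rational(1, 49)) = Rational(2, 49))
Add(-437427, Function('X')(641, Add(Add(67, 115), Function('z')(-12)))) = Add(-437427, Rational(2, 49)) = Rational(-21433921, 49)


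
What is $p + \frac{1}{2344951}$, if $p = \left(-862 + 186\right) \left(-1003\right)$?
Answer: $\frac{1589942436629}{2344951} \approx 6.7803 \cdot 10^{5}$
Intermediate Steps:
$p = 678028$ ($p = \left(-676\right) \left(-1003\right) = 678028$)
$p + \frac{1}{2344951} = 678028 + \frac{1}{2344951} = \frac{1589942436629}{2344951}$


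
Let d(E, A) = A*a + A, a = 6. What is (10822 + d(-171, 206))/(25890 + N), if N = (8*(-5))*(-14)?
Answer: 6132/13225 ≈ 0.46367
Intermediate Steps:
d(E, A) = 7*A (d(E, A) = A*6 + A = 6*A + A = 7*A)
N = 560 (N = -40*(-14) = 560)
(10822 + d(-171, 206))/(25890 + N) = (10822 + 7*206)/(25890 + 560) = (10822 + 1442)/26450 = 12264*(1/26450) = 6132/13225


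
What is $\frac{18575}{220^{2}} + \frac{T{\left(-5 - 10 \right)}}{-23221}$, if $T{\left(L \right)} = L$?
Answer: $\frac{1571113}{4086896} \approx 0.38443$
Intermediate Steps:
$\frac{18575}{220^{2}} + \frac{T{\left(-5 - 10 \right)}}{-23221} = \frac{18575}{220^{2}} + \frac{-5 - 10}{-23221} = \frac{18575}{48400} - - \frac{15}{23221} = 18575 \cdot \frac{1}{48400} + \frac{15}{23221} = \frac{743}{1936} + \frac{15}{23221} = \frac{1571113}{4086896}$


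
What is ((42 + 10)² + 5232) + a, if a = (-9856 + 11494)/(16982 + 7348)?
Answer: 32180753/4055 ≈ 7936.1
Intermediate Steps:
a = 273/4055 (a = 1638/24330 = 1638*(1/24330) = 273/4055 ≈ 0.067324)
((42 + 10)² + 5232) + a = ((42 + 10)² + 5232) + 273/4055 = (52² + 5232) + 273/4055 = (2704 + 5232) + 273/4055 = 7936 + 273/4055 = 32180753/4055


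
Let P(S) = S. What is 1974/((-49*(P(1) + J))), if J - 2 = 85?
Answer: -141/308 ≈ -0.45779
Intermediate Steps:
J = 87 (J = 2 + 85 = 87)
1974/((-49*(P(1) + J))) = 1974/((-49*(1 + 87))) = 1974/((-49*88)) = 1974/(-4312) = 1974*(-1/4312) = -141/308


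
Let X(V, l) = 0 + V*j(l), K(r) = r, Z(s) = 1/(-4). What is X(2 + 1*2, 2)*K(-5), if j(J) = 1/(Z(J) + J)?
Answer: -80/7 ≈ -11.429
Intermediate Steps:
Z(s) = -¼
j(J) = 1/(-¼ + J)
X(V, l) = 4*V/(-1 + 4*l) (X(V, l) = 0 + V*(4/(-1 + 4*l)) = 0 + 4*V/(-1 + 4*l) = 4*V/(-1 + 4*l))
X(2 + 1*2, 2)*K(-5) = (4*(2 + 1*2)/(-1 + 4*2))*(-5) = (4*(2 + 2)/(-1 + 8))*(-5) = (4*4/7)*(-5) = (4*4*(⅐))*(-5) = (16/7)*(-5) = -80/7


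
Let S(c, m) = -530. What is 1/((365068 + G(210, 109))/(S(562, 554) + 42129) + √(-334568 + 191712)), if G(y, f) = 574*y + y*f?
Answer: 10576504151/123733782049830 - 1730476801*I*√35714/123733782049830 ≈ 8.5478e-5 - 0.002643*I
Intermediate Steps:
G(y, f) = 574*y + f*y
1/((365068 + G(210, 109))/(S(562, 554) + 42129) + √(-334568 + 191712)) = 1/((365068 + 210*(574 + 109))/(-530 + 42129) + √(-334568 + 191712)) = 1/((365068 + 210*683)/41599 + √(-142856)) = 1/((365068 + 143430)*(1/41599) + 2*I*√35714) = 1/(508498*(1/41599) + 2*I*√35714) = 1/(508498/41599 + 2*I*√35714)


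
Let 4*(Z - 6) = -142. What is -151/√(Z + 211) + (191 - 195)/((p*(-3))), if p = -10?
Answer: -2/15 - 151*√6/33 ≈ -11.342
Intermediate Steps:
Z = -59/2 (Z = 6 + (¼)*(-142) = 6 - 71/2 = -59/2 ≈ -29.500)
-151/√(Z + 211) + (191 - 195)/((p*(-3))) = -151/√(-59/2 + 211) + (191 - 195)/((-10*(-3))) = -151*√6/33 - 4/30 = -151*√6/33 - 4*1/30 = -151*√6/33 - 2/15 = -2/15 - 151*√6/33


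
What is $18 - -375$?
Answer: $393$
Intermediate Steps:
$18 - -375 = 18 + 375 = 393$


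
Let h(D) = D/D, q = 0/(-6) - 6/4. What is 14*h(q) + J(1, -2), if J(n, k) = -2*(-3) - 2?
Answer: 18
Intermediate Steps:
q = -3/2 (q = 0*(-1/6) - 6*1/4 = 0 - 3/2 = -3/2 ≈ -1.5000)
J(n, k) = 4 (J(n, k) = 6 - 2 = 4)
h(D) = 1
14*h(q) + J(1, -2) = 14*1 + 4 = 14 + 4 = 18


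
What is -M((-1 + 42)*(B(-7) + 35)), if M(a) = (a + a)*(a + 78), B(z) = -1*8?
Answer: -2623590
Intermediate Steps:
B(z) = -8
M(a) = 2*a*(78 + a) (M(a) = (2*a)*(78 + a) = 2*a*(78 + a))
-M((-1 + 42)*(B(-7) + 35)) = -2*(-1 + 42)*(-8 + 35)*(78 + (-1 + 42)*(-8 + 35)) = -2*41*27*(78 + 41*27) = -2*1107*(78 + 1107) = -2*1107*1185 = -1*2623590 = -2623590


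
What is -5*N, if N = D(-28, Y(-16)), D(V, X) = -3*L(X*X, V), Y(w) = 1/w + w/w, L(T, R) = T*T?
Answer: 759375/65536 ≈ 11.587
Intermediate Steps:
L(T, R) = T**2
Y(w) = 1 + 1/w (Y(w) = 1/w + 1 = 1 + 1/w)
D(V, X) = -3*X**4
N = -151875/65536 (N = -3*(1 - 16)**4/65536 = -3*(-1/16*(-15))**4 = -3*(15/16)**4 = -3*50625/65536 = -151875/65536 ≈ -2.3174)
-5*N = -5*(-151875/65536) = 759375/65536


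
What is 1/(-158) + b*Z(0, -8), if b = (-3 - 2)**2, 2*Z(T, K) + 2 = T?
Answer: -3951/158 ≈ -25.006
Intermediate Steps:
Z(T, K) = -1 + T/2
b = 25 (b = (-5)**2 = 25)
1/(-158) + b*Z(0, -8) = 1/(-158) + 25*(-1 + (1/2)*0) = -1/158 + 25*(-1 + 0) = -1/158 + 25*(-1) = -1/158 - 25 = -3951/158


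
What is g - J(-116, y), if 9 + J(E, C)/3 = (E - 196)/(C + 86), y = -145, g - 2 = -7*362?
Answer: -148731/59 ≈ -2520.9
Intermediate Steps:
g = -2532 (g = 2 - 7*362 = 2 - 2534 = -2532)
J(E, C) = -27 + 3*(-196 + E)/(86 + C) (J(E, C) = -27 + 3*((E - 196)/(C + 86)) = -27 + 3*((-196 + E)/(86 + C)) = -27 + 3*(-196 + E)/(86 + C))
g - J(-116, y) = -2532 - 3*(-970 - 116 - 9*(-145))/(86 - 145) = -2532 - 3*(-970 - 116 + 1305)/(-59) = -2532 - 3*(-1)*219/59 = -2532 - 1*(-657/59) = -2532 + 657/59 = -148731/59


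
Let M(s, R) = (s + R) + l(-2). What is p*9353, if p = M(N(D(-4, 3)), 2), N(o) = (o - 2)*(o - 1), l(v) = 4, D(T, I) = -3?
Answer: 243178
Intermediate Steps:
N(o) = (-1 + o)*(-2 + o) (N(o) = (-2 + o)*(-1 + o) = (-1 + o)*(-2 + o))
M(s, R) = 4 + R + s (M(s, R) = (s + R) + 4 = (R + s) + 4 = 4 + R + s)
p = 26 (p = 4 + 2 + (2 + (-3)**2 - 3*(-3)) = 4 + 2 + (2 + 9 + 9) = 4 + 2 + 20 = 26)
p*9353 = 26*9353 = 243178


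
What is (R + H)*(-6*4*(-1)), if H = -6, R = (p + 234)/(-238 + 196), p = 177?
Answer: -2652/7 ≈ -378.86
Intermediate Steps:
R = -137/14 (R = (177 + 234)/(-238 + 196) = 411/(-42) = 411*(-1/42) = -137/14 ≈ -9.7857)
(R + H)*(-6*4*(-1)) = (-137/14 - 6)*(-6*4*(-1)) = -(-2652)*(-1)/7 = -221/14*24 = -2652/7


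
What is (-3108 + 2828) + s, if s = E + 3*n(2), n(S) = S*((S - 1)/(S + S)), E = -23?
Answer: -603/2 ≈ -301.50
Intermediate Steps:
n(S) = -½ + S/2 (n(S) = S*((-1 + S)/((2*S))) = S*((-1 + S)*(1/(2*S))) = S*((-1 + S)/(2*S)) = -½ + S/2)
s = -43/2 (s = -23 + 3*(-½ + (½)*2) = -23 + 3*(-½ + 1) = -23 + 3*(½) = -23 + 3/2 = -43/2 ≈ -21.500)
(-3108 + 2828) + s = (-3108 + 2828) - 43/2 = -280 - 43/2 = -603/2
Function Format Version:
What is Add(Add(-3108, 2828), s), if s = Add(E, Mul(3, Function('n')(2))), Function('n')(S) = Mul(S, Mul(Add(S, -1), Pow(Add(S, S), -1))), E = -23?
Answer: Rational(-603, 2) ≈ -301.50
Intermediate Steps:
Function('n')(S) = Add(Rational(-1, 2), Mul(Rational(1, 2), S)) (Function('n')(S) = Mul(S, Mul(Add(-1, S), Pow(Mul(2, S), -1))) = Mul(S, Mul(Add(-1, S), Mul(Rational(1, 2), Pow(S, -1)))) = Mul(S, Mul(Rational(1, 2), Pow(S, -1), Add(-1, S))) = Add(Rational(-1, 2), Mul(Rational(1, 2), S)))
s = Rational(-43, 2) (s = Add(-23, Mul(3, Add(Rational(-1, 2), Mul(Rational(1, 2), 2)))) = Add(-23, Mul(3, Add(Rational(-1, 2), 1))) = Add(-23, Mul(3, Rational(1, 2))) = Add(-23, Rational(3, 2)) = Rational(-43, 2) ≈ -21.500)
Add(Add(-3108, 2828), s) = Add(Add(-3108, 2828), Rational(-43, 2)) = Add(-280, Rational(-43, 2)) = Rational(-603, 2)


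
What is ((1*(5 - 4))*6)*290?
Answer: 1740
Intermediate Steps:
((1*(5 - 4))*6)*290 = ((1*1)*6)*290 = (1*6)*290 = 6*290 = 1740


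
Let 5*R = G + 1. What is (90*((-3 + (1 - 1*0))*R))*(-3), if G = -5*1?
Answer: -432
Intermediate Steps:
G = -5
R = -4/5 (R = (-5 + 1)/5 = (1/5)*(-4) = -4/5 ≈ -0.80000)
(90*((-3 + (1 - 1*0))*R))*(-3) = (90*((-3 + (1 - 1*0))*(-4/5)))*(-3) = (90*((-3 + (1 + 0))*(-4/5)))*(-3) = (90*((-3 + 1)*(-4/5)))*(-3) = (90*(-2*(-4/5)))*(-3) = (90*(8/5))*(-3) = 144*(-3) = -432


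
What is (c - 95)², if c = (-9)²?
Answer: 196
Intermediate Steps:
c = 81
(c - 95)² = (81 - 95)² = (-14)² = 196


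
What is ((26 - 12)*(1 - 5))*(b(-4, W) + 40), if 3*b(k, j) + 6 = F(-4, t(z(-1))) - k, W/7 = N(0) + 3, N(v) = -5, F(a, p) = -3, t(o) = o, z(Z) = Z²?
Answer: -6440/3 ≈ -2146.7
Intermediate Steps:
W = -14 (W = 7*(-5 + 3) = 7*(-2) = -14)
b(k, j) = -3 - k/3 (b(k, j) = -2 + (-3 - k)/3 = -2 + (-1 - k/3) = -3 - k/3)
((26 - 12)*(1 - 5))*(b(-4, W) + 40) = ((26 - 12)*(1 - 5))*((-3 - ⅓*(-4)) + 40) = (14*(-4))*((-3 + 4/3) + 40) = -56*(-5/3 + 40) = -56*115/3 = -6440/3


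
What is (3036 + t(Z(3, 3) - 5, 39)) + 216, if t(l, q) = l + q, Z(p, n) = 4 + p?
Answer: 3293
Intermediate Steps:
(3036 + t(Z(3, 3) - 5, 39)) + 216 = (3036 + (((4 + 3) - 5) + 39)) + 216 = (3036 + ((7 - 5) + 39)) + 216 = (3036 + (2 + 39)) + 216 = (3036 + 41) + 216 = 3077 + 216 = 3293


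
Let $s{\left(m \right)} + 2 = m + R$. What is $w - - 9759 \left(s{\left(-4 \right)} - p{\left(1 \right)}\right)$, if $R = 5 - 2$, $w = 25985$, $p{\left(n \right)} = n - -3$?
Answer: $-42328$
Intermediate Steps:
$p{\left(n \right)} = 3 + n$ ($p{\left(n \right)} = n + 3 = 3 + n$)
$R = 3$
$s{\left(m \right)} = 1 + m$ ($s{\left(m \right)} = -2 + \left(m + 3\right) = -2 + \left(3 + m\right) = 1 + m$)
$w - - 9759 \left(s{\left(-4 \right)} - p{\left(1 \right)}\right) = 25985 - - 9759 \left(\left(1 - 4\right) - \left(3 + 1\right)\right) = 25985 - - 9759 \left(-3 - 4\right) = 25985 - \left(-9759\right) \left(-7\right) = 25985 - 68313 = -42328$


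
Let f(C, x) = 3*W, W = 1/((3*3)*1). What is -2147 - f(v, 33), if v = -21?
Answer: -6442/3 ≈ -2147.3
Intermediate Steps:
W = ⅑ (W = 1/(9*1) = 1/9 = ⅑ ≈ 0.11111)
f(C, x) = ⅓ (f(C, x) = 3*(⅑) = ⅓)
-2147 - f(v, 33) = -2147 - 1*⅓ = -2147 - ⅓ = -6442/3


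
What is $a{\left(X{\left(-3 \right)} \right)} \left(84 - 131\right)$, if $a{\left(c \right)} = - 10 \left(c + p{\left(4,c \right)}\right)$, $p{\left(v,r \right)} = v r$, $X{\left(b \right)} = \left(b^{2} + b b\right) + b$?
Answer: $35250$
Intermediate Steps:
$X{\left(b \right)} = b + 2 b^{2}$ ($X{\left(b \right)} = \left(b^{2} + b^{2}\right) + b = 2 b^{2} + b = b + 2 b^{2}$)
$p{\left(v,r \right)} = r v$
$a{\left(c \right)} = - 50 c$ ($a{\left(c \right)} = - 10 \left(c + c 4\right) = - 10 \left(c + 4 c\right) = - 10 \cdot 5 c = - 50 c$)
$a{\left(X{\left(-3 \right)} \right)} \left(84 - 131\right) = - 50 \left(- 3 \left(1 + 2 \left(-3\right)\right)\right) \left(84 - 131\right) = - 50 \left(- 3 \left(1 - 6\right)\right) \left(-47\right) = - 50 \left(\left(-3\right) \left(-5\right)\right) \left(-47\right) = \left(-50\right) 15 \left(-47\right) = \left(-750\right) \left(-47\right) = 35250$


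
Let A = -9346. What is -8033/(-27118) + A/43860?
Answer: 12360319/148674435 ≈ 0.083137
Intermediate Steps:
-8033/(-27118) + A/43860 = -8033/(-27118) - 9346/43860 = -8033*(-1/27118) - 9346*1/43860 = 8033/27118 - 4673/21930 = 12360319/148674435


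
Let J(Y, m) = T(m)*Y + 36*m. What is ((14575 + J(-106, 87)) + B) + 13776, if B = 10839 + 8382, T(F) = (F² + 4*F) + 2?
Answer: -788710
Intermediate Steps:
T(F) = 2 + F² + 4*F
J(Y, m) = 36*m + Y*(2 + m² + 4*m) (J(Y, m) = (2 + m² + 4*m)*Y + 36*m = Y*(2 + m² + 4*m) + 36*m = 36*m + Y*(2 + m² + 4*m))
B = 19221
((14575 + J(-106, 87)) + B) + 13776 = ((14575 + (36*87 - 106*(2 + 87² + 4*87))) + 19221) + 13776 = ((14575 + (3132 - 106*(2 + 7569 + 348))) + 19221) + 13776 = ((14575 + (3132 - 106*7919)) + 19221) + 13776 = ((14575 + (3132 - 839414)) + 19221) + 13776 = ((14575 - 836282) + 19221) + 13776 = (-821707 + 19221) + 13776 = -802486 + 13776 = -788710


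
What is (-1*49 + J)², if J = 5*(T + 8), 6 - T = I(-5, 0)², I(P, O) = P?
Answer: 10816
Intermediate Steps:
T = -19 (T = 6 - 1*(-5)² = 6 - 1*25 = 6 - 25 = -19)
J = -55 (J = 5*(-19 + 8) = 5*(-11) = -55)
(-1*49 + J)² = (-1*49 - 55)² = (-49 - 55)² = (-104)² = 10816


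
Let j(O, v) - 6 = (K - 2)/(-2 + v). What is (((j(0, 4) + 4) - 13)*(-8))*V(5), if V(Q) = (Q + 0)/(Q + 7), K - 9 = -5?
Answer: 20/3 ≈ 6.6667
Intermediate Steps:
K = 4 (K = 9 - 5 = 4)
V(Q) = Q/(7 + Q)
j(O, v) = 6 + 2/(-2 + v) (j(O, v) = 6 + (4 - 2)/(-2 + v) = 6 + 2/(-2 + v))
(((j(0, 4) + 4) - 13)*(-8))*V(5) = (((2*(-5 + 3*4)/(-2 + 4) + 4) - 13)*(-8))*(5/(7 + 5)) = (((2*(-5 + 12)/2 + 4) - 13)*(-8))*(5/12) = (((2*(½)*7 + 4) - 13)*(-8))*(5*(1/12)) = (((7 + 4) - 13)*(-8))*(5/12) = ((11 - 13)*(-8))*(5/12) = -2*(-8)*(5/12) = 16*(5/12) = 20/3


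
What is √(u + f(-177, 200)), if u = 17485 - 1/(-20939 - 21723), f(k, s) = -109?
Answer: √31625123578406/42662 ≈ 131.82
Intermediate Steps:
u = 745945071/42662 (u = 17485 - 1/(-42662) = 17485 - 1*(-1/42662) = 17485 + 1/42662 = 745945071/42662 ≈ 17485.)
√(u + f(-177, 200)) = √(745945071/42662 - 109) = √(741294913/42662) = √31625123578406/42662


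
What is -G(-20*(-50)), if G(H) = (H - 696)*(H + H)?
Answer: -608000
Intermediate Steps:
G(H) = 2*H*(-696 + H) (G(H) = (-696 + H)*(2*H) = 2*H*(-696 + H))
-G(-20*(-50)) = -2*(-20*(-50))*(-696 - 20*(-50)) = -2*1000*(-696 + 1000) = -2*1000*304 = -1*608000 = -608000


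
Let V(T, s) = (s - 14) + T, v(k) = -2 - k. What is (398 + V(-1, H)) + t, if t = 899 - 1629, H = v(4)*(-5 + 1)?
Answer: -323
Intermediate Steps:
H = 24 (H = (-2 - 1*4)*(-5 + 1) = (-2 - 4)*(-4) = -6*(-4) = 24)
t = -730
V(T, s) = -14 + T + s (V(T, s) = (-14 + s) + T = -14 + T + s)
(398 + V(-1, H)) + t = (398 + (-14 - 1 + 24)) - 730 = (398 + 9) - 730 = 407 - 730 = -323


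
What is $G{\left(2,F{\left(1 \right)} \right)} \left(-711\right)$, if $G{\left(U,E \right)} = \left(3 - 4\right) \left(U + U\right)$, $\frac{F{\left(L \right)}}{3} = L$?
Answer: $2844$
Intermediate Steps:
$F{\left(L \right)} = 3 L$
$G{\left(U,E \right)} = - 2 U$
$G{\left(2,F{\left(1 \right)} \right)} \left(-711\right) = \left(-2\right) 2 \left(-711\right) = \left(-4\right) \left(-711\right) = 2844$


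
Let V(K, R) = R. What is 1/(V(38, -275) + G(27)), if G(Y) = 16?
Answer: -1/259 ≈ -0.0038610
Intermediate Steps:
1/(V(38, -275) + G(27)) = 1/(-275 + 16) = 1/(-259) = -1/259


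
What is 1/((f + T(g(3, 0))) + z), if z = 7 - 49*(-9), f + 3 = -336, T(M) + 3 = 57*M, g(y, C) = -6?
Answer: -1/236 ≈ -0.0042373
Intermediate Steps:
T(M) = -3 + 57*M
f = -339 (f = -3 - 336 = -339)
z = 448 (z = 7 + 441 = 448)
1/((f + T(g(3, 0))) + z) = 1/((-339 + (-3 + 57*(-6))) + 448) = 1/((-339 + (-3 - 342)) + 448) = 1/((-339 - 345) + 448) = 1/(-684 + 448) = 1/(-236) = -1/236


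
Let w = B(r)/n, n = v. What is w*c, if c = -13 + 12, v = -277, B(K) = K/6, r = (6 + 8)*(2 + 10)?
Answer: 28/277 ≈ 0.10108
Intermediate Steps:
r = 168 (r = 14*12 = 168)
B(K) = K/6 (B(K) = K*(⅙) = K/6)
n = -277
w = -28/277 (w = ((⅙)*168)/(-277) = 28*(-1/277) = -28/277 ≈ -0.10108)
c = -1
w*c = -28/277*(-1) = 28/277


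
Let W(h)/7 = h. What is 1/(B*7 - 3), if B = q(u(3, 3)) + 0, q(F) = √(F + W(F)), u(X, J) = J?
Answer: 1/389 + 14*√6/1167 ≈ 0.031956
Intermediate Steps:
W(h) = 7*h
q(F) = 2*√2*√F (q(F) = √(F + 7*F) = √(8*F) = 2*√2*√F)
B = 2*√6 (B = 2*√2*√3 + 0 = 2*√6 + 0 = 2*√6 ≈ 4.8990)
1/(B*7 - 3) = 1/((2*√6)*7 - 3) = 1/(14*√6 - 3) = 1/(-3 + 14*√6)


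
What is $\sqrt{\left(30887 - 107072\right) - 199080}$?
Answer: $3 i \sqrt{30585} \approx 524.66 i$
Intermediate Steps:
$\sqrt{\left(30887 - 107072\right) - 199080} = \sqrt{-76185 - 199080} = \sqrt{-275265} = 3 i \sqrt{30585}$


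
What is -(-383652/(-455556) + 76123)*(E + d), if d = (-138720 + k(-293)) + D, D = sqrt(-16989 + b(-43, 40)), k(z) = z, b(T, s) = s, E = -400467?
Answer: 1559037544301600/37963 - 2889889420*I*sqrt(16949)/37963 ≈ 4.1067e+10 - 9.9104e+6*I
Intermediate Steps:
D = I*sqrt(16949) (D = sqrt(-16989 + 40) = sqrt(-16949) = I*sqrt(16949) ≈ 130.19*I)
d = -139013 + I*sqrt(16949) (d = (-138720 - 293) + I*sqrt(16949) = -139013 + I*sqrt(16949) ≈ -1.3901e+5 + 130.19*I)
-(-383652/(-455556) + 76123)*(E + d) = -(-383652/(-455556) + 76123)*(-400467 + (-139013 + I*sqrt(16949))) = -(-383652*(-1/455556) + 76123)*(-539480 + I*sqrt(16949)) = -(31971/37963 + 76123)*(-539480 + I*sqrt(16949)) = -2889889420*(-539480 + I*sqrt(16949))/37963 = -(-1559037544301600/37963 + 2889889420*I*sqrt(16949)/37963) = 1559037544301600/37963 - 2889889420*I*sqrt(16949)/37963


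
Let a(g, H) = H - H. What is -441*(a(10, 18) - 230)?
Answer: 101430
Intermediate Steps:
a(g, H) = 0
-441*(a(10, 18) - 230) = -441*(0 - 230) = -441*(-230) = 101430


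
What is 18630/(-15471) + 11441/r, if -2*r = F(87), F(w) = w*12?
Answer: -2305291/99702 ≈ -23.122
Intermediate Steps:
F(w) = 12*w
r = -522 (r = -6*87 = -½*1044 = -522)
18630/(-15471) + 11441/r = 18630/(-15471) + 11441/(-522) = 18630*(-1/15471) + 11441*(-1/522) = -230/191 - 11441/522 = -2305291/99702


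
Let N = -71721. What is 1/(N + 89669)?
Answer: 1/17948 ≈ 5.5716e-5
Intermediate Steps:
1/(N + 89669) = 1/(-71721 + 89669) = 1/17948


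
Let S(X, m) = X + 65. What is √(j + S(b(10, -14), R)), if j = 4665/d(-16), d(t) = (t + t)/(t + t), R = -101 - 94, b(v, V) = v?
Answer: 2*√1185 ≈ 68.848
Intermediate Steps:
R = -195
d(t) = 1 (d(t) = (2*t)/((2*t)) = (2*t)*(1/(2*t)) = 1)
S(X, m) = 65 + X
j = 4665 (j = 4665/1 = 4665*1 = 4665)
√(j + S(b(10, -14), R)) = √(4665 + (65 + 10)) = √(4665 + 75) = √4740 = 2*√1185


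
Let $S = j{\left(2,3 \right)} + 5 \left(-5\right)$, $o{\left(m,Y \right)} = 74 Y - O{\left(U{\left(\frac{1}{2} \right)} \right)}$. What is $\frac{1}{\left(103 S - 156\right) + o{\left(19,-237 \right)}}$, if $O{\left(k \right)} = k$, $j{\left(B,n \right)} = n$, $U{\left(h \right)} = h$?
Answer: $- \frac{2}{39921} \approx -5.0099 \cdot 10^{-5}$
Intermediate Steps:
$o{\left(m,Y \right)} = - \frac{1}{2} + 74 Y$ ($o{\left(m,Y \right)} = 74 Y - \frac{1}{2} = - \frac{1}{2} + 74 Y$)
$S = -22$ ($S = 3 + 5 \left(-5\right) = 3 - 25 = -22$)
$\frac{1}{\left(103 S - 156\right) + o{\left(19,-237 \right)}} = \frac{1}{\left(103 \left(-22\right) - 156\right) + \left(- \frac{1}{2} + 74 \left(-237\right)\right)} = \frac{1}{\left(-2266 - 156\right) - \frac{35077}{2}} = \frac{1}{-2422 - \frac{35077}{2}} = \frac{1}{- \frac{39921}{2}} = - \frac{2}{39921}$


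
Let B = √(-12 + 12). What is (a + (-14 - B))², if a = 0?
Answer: 196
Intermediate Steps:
B = 0 (B = √0 = 0)
(a + (-14 - B))² = (0 + (-14 - 1*0))² = (0 + (-14 + 0))² = (0 - 14)² = (-14)² = 196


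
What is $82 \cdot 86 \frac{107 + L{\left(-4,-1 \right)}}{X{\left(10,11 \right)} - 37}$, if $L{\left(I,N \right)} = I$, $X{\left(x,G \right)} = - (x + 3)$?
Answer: $- \frac{363178}{25} \approx -14527.0$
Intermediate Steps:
$X{\left(x,G \right)} = -3 - x$ ($X{\left(x,G \right)} = - (3 + x) = -3 - x$)
$82 \cdot 86 \frac{107 + L{\left(-4,-1 \right)}}{X{\left(10,11 \right)} - 37} = 82 \cdot 86 \frac{107 - 4}{\left(-3 - 10\right) - 37} = 7052 \frac{103}{\left(-3 - 10\right) - 37} = 7052 \frac{103}{-13 - 37} = 7052 \frac{103}{-50} = 7052 \cdot 103 \left(- \frac{1}{50}\right) = 7052 \left(- \frac{103}{50}\right) = - \frac{363178}{25}$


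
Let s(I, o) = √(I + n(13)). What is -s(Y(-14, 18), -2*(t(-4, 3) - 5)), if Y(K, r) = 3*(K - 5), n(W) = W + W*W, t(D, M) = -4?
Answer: -5*√5 ≈ -11.180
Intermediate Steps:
n(W) = W + W²
Y(K, r) = -15 + 3*K (Y(K, r) = 3*(-5 + K) = -15 + 3*K)
s(I, o) = √(182 + I) (s(I, o) = √(I + 13*(1 + 13)) = √(I + 13*14) = √(I + 182) = √(182 + I))
-s(Y(-14, 18), -2*(t(-4, 3) - 5)) = -√(182 + (-15 + 3*(-14))) = -√(182 + (-15 - 42)) = -√(182 - 57) = -√125 = -5*√5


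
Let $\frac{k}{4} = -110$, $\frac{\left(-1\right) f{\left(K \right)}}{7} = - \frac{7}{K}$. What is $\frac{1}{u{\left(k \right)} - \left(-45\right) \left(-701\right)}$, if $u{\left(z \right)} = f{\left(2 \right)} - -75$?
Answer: $- \frac{2}{62891} \approx -3.1801 \cdot 10^{-5}$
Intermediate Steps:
$f{\left(K \right)} = \frac{49}{K}$ ($f{\left(K \right)} = - 7 \left(- \frac{7}{K}\right) = \frac{49}{K}$)
$k = -440$ ($k = 4 \left(-110\right) = -440$)
$u{\left(z \right)} = \frac{199}{2}$ ($u{\left(z \right)} = \frac{49}{2} - -75 = 49 \cdot \frac{1}{2} + 75 = \frac{49}{2} + 75 = \frac{199}{2}$)
$\frac{1}{u{\left(k \right)} - \left(-45\right) \left(-701\right)} = \frac{1}{\frac{199}{2} - \left(-45\right) \left(-701\right)} = \frac{1}{\frac{199}{2} - 31545} = \frac{1}{- \frac{62891}{2}} = - \frac{2}{62891}$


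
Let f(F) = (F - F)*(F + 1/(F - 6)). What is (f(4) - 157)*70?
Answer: -10990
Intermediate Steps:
f(F) = 0 (f(F) = 0*(F + 1/(-6 + F)) = 0)
(f(4) - 157)*70 = (0 - 157)*70 = -157*70 = -10990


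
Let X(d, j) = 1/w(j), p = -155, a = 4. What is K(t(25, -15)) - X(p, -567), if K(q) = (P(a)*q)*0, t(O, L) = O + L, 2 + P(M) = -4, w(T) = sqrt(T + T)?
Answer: I*sqrt(14)/126 ≈ 0.029696*I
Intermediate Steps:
w(T) = sqrt(2)*sqrt(T) (w(T) = sqrt(2*T) = sqrt(2)*sqrt(T))
P(M) = -6 (P(M) = -2 - 4 = -6)
t(O, L) = L + O
K(q) = 0 (K(q) = -6*q*0 = 0)
X(d, j) = sqrt(2)/(2*sqrt(j)) (X(d, j) = 1/(sqrt(2)*sqrt(j)) = sqrt(2)/(2*sqrt(j)))
K(t(25, -15)) - X(p, -567) = 0 - sqrt(2)/(2*sqrt(-567)) = 0 - sqrt(2)*(-I*sqrt(7)/63)/2 = 0 - (-1)*I*sqrt(14)/126 = 0 + I*sqrt(14)/126 = I*sqrt(14)/126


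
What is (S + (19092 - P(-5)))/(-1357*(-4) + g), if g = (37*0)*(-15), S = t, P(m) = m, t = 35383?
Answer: 13620/1357 ≈ 10.037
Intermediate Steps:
S = 35383
g = 0 (g = 0*(-15) = 0)
(S + (19092 - P(-5)))/(-1357*(-4) + g) = (35383 + (19092 - 1*(-5)))/(-1357*(-4) + 0) = (35383 + (19092 + 5))/(5428 + 0) = (35383 + 19097)/5428 = 54480*(1/5428) = 13620/1357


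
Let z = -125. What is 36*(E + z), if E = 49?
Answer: -2736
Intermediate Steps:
36*(E + z) = 36*(49 - 125) = 36*(-76) = -2736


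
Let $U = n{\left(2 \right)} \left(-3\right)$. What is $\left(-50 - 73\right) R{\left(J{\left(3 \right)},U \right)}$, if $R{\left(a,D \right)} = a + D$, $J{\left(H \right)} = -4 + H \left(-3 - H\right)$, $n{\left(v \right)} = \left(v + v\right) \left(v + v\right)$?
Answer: $8610$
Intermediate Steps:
$n{\left(v \right)} = 4 v^{2}$ ($n{\left(v \right)} = 2 v 2 v = 4 v^{2}$)
$U = -48$ ($U = 4 \cdot 2^{2} \left(-3\right) = 4 \cdot 4 \left(-3\right) = 16 \left(-3\right) = -48$)
$R{\left(a,D \right)} = D + a$
$\left(-50 - 73\right) R{\left(J{\left(3 \right)},U \right)} = \left(-50 - 73\right) \left(-48 - 22\right) = - 123 \left(-48 - 22\right) = \left(-123\right) \left(-70\right) = 8610$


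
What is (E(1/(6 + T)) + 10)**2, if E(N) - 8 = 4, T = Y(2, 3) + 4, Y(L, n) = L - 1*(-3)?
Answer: 484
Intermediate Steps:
Y(L, n) = 3 + L (Y(L, n) = L + 3 = 3 + L)
T = 9 (T = (3 + 2) + 4 = 5 + 4 = 9)
E(N) = 12 (E(N) = 8 + 4 = 12)
(E(1/(6 + T)) + 10)**2 = (12 + 10)**2 = 22**2 = 484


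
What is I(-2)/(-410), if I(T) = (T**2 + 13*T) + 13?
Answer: 9/410 ≈ 0.021951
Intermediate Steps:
I(T) = 13 + T**2 + 13*T
I(-2)/(-410) = (13 + (-2)**2 + 13*(-2))/(-410) = (13 + 4 - 26)*(-1/410) = -9*(-1/410) = 9/410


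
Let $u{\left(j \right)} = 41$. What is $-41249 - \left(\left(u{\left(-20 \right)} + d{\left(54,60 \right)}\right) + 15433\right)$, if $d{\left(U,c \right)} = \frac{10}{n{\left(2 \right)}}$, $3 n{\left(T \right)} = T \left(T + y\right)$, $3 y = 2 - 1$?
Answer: $- \frac{397106}{7} \approx -56729.0$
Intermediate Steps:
$y = \frac{1}{3}$ ($y = \frac{2 - 1}{3} = \frac{1}{3} \cdot 1 = \frac{1}{3} \approx 0.33333$)
$n{\left(T \right)} = \frac{T \left(\frac{1}{3} + T\right)}{3}$ ($n{\left(T \right)} = \frac{T \left(T + \frac{1}{3}\right)}{3} = \frac{T \left(\frac{1}{3} + T\right)}{3}$)
$d{\left(U,c \right)} = \frac{45}{7}$ ($d{\left(U,c \right)} = \frac{10}{\frac{1}{9} \cdot 2 \left(1 + 3 \cdot 2\right)} = \frac{10}{\frac{1}{9} \cdot 2 \left(1 + 6\right)} = \frac{10}{\frac{1}{9} \cdot 2 \cdot 7} = \frac{10}{\frac{14}{9}} = 10 \cdot \frac{9}{14} = \frac{45}{7}$)
$-41249 - \left(\left(u{\left(-20 \right)} + d{\left(54,60 \right)}\right) + 15433\right) = -41249 - \left(\left(41 + \frac{45}{7}\right) + 15433\right) = -41249 - \left(\frac{332}{7} + 15433\right) = -41249 - \frac{108363}{7} = - \frac{397106}{7}$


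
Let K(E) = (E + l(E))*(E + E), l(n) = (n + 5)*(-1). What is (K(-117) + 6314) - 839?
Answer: 6645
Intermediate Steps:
l(n) = -5 - n (l(n) = (5 + n)*(-1) = -5 - n)
K(E) = -10*E (K(E) = (E + (-5 - E))*(E + E) = -10*E)
(K(-117) + 6314) - 839 = (-10*(-117) + 6314) - 839 = (1170 + 6314) - 839 = 7484 - 839 = 6645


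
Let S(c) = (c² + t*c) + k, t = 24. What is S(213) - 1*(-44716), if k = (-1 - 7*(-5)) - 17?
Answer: 95214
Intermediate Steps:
k = 17 (k = (-1 + 35) - 17 = 34 - 17 = 17)
S(c) = 17 + c² + 24*c (S(c) = (c² + 24*c) + 17 = 17 + c² + 24*c)
S(213) - 1*(-44716) = (17 + 213² + 24*213) - 1*(-44716) = (17 + 45369 + 5112) + 44716 = 50498 + 44716 = 95214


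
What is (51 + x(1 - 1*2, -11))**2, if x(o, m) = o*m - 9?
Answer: 2809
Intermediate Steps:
x(o, m) = -9 + m*o (x(o, m) = m*o - 9 = -9 + m*o)
(51 + x(1 - 1*2, -11))**2 = (51 + (-9 - 11*(1 - 1*2)))**2 = (51 + (-9 - 11*(1 - 2)))**2 = (51 + (-9 - 11*(-1)))**2 = (51 + (-9 + 11))**2 = (51 + 2)**2 = 53**2 = 2809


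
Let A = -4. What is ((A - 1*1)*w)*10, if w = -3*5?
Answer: 750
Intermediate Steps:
w = -15
((A - 1*1)*w)*10 = ((-4 - 1*1)*(-15))*10 = ((-4 - 1)*(-15))*10 = -5*(-15)*10 = 75*10 = 750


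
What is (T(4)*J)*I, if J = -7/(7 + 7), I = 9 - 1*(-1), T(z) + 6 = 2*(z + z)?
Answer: -50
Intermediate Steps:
T(z) = -6 + 4*z (T(z) = -6 + 2*(z + z) = -6 + 2*(2*z) = -6 + 4*z)
I = 10 (I = 9 + 1 = 10)
J = -1/2 (J = -7/14 = -7*1/14 = -1/2 ≈ -0.50000)
(T(4)*J)*I = ((-6 + 4*4)*(-1/2))*10 = ((-6 + 16)*(-1/2))*10 = (10*(-1/2))*10 = -5*10 = -50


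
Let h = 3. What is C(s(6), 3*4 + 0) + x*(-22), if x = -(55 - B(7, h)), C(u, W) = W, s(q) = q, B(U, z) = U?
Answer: 1068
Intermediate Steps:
x = -48 (x = -(55 - 1*7) = -(55 - 7) = -1*48 = -48)
C(s(6), 3*4 + 0) + x*(-22) = (3*4 + 0) - 48*(-22) = (12 + 0) + 1056 = 12 + 1056 = 1068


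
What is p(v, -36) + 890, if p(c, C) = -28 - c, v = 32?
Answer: 830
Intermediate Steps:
p(v, -36) + 890 = (-28 - 1*32) + 890 = (-28 - 32) + 890 = -60 + 890 = 830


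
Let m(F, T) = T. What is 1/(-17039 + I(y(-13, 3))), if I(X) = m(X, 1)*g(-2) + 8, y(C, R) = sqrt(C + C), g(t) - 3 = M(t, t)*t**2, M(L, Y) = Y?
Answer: -1/17036 ≈ -5.8699e-5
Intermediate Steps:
g(t) = 3 + t**3 (g(t) = 3 + t*t**2 = 3 + t**3)
y(C, R) = sqrt(2)*sqrt(C) (y(C, R) = sqrt(2*C) = sqrt(2)*sqrt(C))
I(X) = 3 (I(X) = 1*(3 + (-2)**3) + 8 = 1*(3 - 8) + 8 = 1*(-5) + 8 = -5 + 8 = 3)
1/(-17039 + I(y(-13, 3))) = 1/(-17039 + 3) = 1/(-17036) = -1/17036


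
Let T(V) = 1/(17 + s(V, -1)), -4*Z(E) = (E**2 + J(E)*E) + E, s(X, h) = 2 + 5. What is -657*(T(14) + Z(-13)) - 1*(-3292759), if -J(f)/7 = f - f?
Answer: 26546837/8 ≈ 3.3184e+6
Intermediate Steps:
J(f) = 0 (J(f) = -7*(f - f) = -7*0 = 0)
s(X, h) = 7
Z(E) = -E/4 - E**2/4 (Z(E) = -((E**2 + 0*E) + E)/4 = -((E**2 + 0) + E)/4 = -(E**2 + E)/4 = -(E + E**2)/4 = -E/4 - E**2/4)
T(V) = 1/24 (T(V) = 1/(17 + 7) = 1/24)
-657*(T(14) + Z(-13)) - 1*(-3292759) = -657*(1/24 - 1/4*(-13)*(1 - 13)) - 1*(-3292759) = -657*(1/24 - 1/4*(-13)*(-12)) + 3292759 = -657*(1/24 - 39) + 3292759 = -657*(-935/24) + 3292759 = 204765/8 + 3292759 = 26546837/8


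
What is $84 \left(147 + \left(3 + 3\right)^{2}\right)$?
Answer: $15372$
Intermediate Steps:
$84 \left(147 + \left(3 + 3\right)^{2}\right) = 84 \left(147 + 6^{2}\right) = 84 \left(147 + 36\right) = 84 \cdot 183 = 15372$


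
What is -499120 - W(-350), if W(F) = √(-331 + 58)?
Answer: -499120 - I*√273 ≈ -4.9912e+5 - 16.523*I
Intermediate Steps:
W(F) = I*√273 (W(F) = √(-273) = I*√273)
-499120 - W(-350) = -499120 - I*√273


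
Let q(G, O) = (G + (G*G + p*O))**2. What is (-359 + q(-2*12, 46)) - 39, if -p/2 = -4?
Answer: 846002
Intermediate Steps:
p = 8 (p = -2*(-4) = 8)
q(G, O) = (G + G**2 + 8*O)**2 (q(G, O) = (G + (G*G + 8*O))**2 = (G + (G**2 + 8*O))**2 = (G + G**2 + 8*O)**2)
(-359 + q(-2*12, 46)) - 39 = (-359 + (-2*12 + (-2*12)**2 + 8*46)**2) - 39 = (-359 + (-24 + (-24)**2 + 368)**2) - 39 = (-359 + (-24 + 576 + 368)**2) - 39 = (-359 + 920**2) - 39 = (-359 + 846400) - 39 = 846041 - 39 = 846002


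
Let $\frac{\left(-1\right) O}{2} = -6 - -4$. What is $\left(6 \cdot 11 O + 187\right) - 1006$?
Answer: $-555$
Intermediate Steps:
$O = 4$ ($O = - 2 \left(-6 - -4\right) = - 2 \left(-6 + 4\right) = \left(-2\right) \left(-2\right) = 4$)
$\left(6 \cdot 11 O + 187\right) - 1006 = \left(6 \cdot 11 \cdot 4 + 187\right) - 1006 = \left(66 \cdot 4 + 187\right) - 1006 = \left(264 + 187\right) - 1006 = 451 - 1006 = -555$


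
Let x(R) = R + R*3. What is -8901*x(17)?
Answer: -605268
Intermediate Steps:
x(R) = 4*R (x(R) = R + 3*R = 4*R)
-8901*x(17) = -35604*17 = -8901*68 = -605268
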